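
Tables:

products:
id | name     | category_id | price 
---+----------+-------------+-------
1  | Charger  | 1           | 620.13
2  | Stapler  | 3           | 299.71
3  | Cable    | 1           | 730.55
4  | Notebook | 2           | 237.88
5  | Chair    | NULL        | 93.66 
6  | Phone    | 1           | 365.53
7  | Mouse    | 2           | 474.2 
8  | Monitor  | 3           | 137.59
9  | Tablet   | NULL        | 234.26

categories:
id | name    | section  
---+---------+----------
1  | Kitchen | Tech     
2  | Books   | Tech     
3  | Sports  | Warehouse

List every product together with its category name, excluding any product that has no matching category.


INNER JOIN keeps only products rows whose category_id matches an id in categories. Walk through each product:
  - product 1 (Charger): category_id=1 -> matches Kitchen
  - product 2 (Stapler): category_id=3 -> matches Sports
  - product 3 (Cable): category_id=1 -> matches Kitchen
  - product 4 (Notebook): category_id=2 -> matches Books
  - product 5 (Chair): category_id=NULL, no match -> dropped
  - product 6 (Phone): category_id=1 -> matches Kitchen
  - product 7 (Mouse): category_id=2 -> matches Books
  - product 8 (Monitor): category_id=3 -> matches Sports
  - product 9 (Tablet): category_id=NULL, no match -> dropped
So 2 of 9 rows are dropped.

SQL:
SELECT a.name, b.name AS category
FROM products a
INNER JOIN categories b ON a.category_id = b.id

Result:
name     | category
---------+---------
Charger  | Kitchen 
Stapler  | Sports  
Cable    | Kitchen 
Notebook | Books   
Phone    | Kitchen 
Mouse    | Books   
Monitor  | Sports  


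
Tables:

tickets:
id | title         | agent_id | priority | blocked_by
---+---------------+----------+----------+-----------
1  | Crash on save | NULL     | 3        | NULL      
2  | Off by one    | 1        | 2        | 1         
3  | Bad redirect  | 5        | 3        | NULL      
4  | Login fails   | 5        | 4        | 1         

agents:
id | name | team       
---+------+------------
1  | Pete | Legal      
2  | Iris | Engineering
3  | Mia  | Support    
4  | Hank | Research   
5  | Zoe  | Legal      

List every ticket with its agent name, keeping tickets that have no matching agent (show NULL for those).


LEFT JOIN keeps every row from tickets (the left table); where agent_id has no match in agents, the agent columns become NULL. Walk through each ticket:
  - ticket 1 (Crash on save): agent_id=NULL, no match -> kept with NULL
  - ticket 2 (Off by one): agent_id=1 -> matches Pete
  - ticket 3 (Bad redirect): agent_id=5 -> matches Zoe
  - ticket 4 (Login fails): agent_id=5 -> matches Zoe
All 4 rows appear; 1 has NULL agent.

SQL:
SELECT a.title, b.name AS agent
FROM tickets a
LEFT JOIN agents b ON a.agent_id = b.id

Result:
title         | agent
--------------+------
Crash on save | NULL 
Off by one    | Pete 
Bad redirect  | Zoe  
Login fails   | Zoe  


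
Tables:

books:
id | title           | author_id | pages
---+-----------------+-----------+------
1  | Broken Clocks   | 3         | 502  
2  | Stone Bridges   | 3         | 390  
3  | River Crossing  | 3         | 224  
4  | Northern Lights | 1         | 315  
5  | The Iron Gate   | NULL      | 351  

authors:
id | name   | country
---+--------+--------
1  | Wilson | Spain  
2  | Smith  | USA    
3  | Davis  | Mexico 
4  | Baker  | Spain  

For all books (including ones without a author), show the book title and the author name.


LEFT JOIN keeps every row from books (the left table); where author_id has no match in authors, the author columns become NULL. Walk through each book:
  - book 1 (Broken Clocks): author_id=3 -> matches Davis
  - book 2 (Stone Bridges): author_id=3 -> matches Davis
  - book 3 (River Crossing): author_id=3 -> matches Davis
  - book 4 (Northern Lights): author_id=1 -> matches Wilson
  - book 5 (The Iron Gate): author_id=NULL, no match -> kept with NULL
All 5 rows appear; 1 has NULL author.

SQL:
SELECT a.title, b.name AS author
FROM books a
LEFT JOIN authors b ON a.author_id = b.id

Result:
title           | author
----------------+-------
Broken Clocks   | Davis 
Stone Bridges   | Davis 
River Crossing  | Davis 
Northern Lights | Wilson
The Iron Gate   | NULL  


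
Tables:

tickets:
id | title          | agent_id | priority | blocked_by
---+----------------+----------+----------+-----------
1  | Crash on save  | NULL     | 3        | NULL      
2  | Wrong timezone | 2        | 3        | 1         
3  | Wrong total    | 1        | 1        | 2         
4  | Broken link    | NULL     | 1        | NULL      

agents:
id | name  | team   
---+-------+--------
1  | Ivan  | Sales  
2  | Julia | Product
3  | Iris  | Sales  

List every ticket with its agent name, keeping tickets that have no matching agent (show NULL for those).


LEFT JOIN keeps every row from tickets (the left table); where agent_id has no match in agents, the agent columns become NULL. Walk through each ticket:
  - ticket 1 (Crash on save): agent_id=NULL, no match -> kept with NULL
  - ticket 2 (Wrong timezone): agent_id=2 -> matches Julia
  - ticket 3 (Wrong total): agent_id=1 -> matches Ivan
  - ticket 4 (Broken link): agent_id=NULL, no match -> kept with NULL
All 4 rows appear; 2 have NULL agent.

SQL:
SELECT a.title, b.name AS agent
FROM tickets a
LEFT JOIN agents b ON a.agent_id = b.id

Result:
title          | agent
---------------+------
Crash on save  | NULL 
Wrong timezone | Julia
Wrong total    | Ivan 
Broken link    | NULL 


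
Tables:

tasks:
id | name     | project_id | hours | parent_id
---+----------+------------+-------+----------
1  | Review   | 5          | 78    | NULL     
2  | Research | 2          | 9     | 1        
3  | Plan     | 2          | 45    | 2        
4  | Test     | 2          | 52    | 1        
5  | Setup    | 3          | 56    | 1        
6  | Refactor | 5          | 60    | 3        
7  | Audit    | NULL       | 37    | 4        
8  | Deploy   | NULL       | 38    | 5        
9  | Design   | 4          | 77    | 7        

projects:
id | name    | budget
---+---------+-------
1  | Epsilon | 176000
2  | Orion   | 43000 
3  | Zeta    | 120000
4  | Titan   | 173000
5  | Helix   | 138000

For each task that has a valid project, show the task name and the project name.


INNER JOIN keeps only tasks rows whose project_id matches an id in projects. Walk through each task:
  - task 1 (Review): project_id=5 -> matches Helix
  - task 2 (Research): project_id=2 -> matches Orion
  - task 3 (Plan): project_id=2 -> matches Orion
  - task 4 (Test): project_id=2 -> matches Orion
  - task 5 (Setup): project_id=3 -> matches Zeta
  - task 6 (Refactor): project_id=5 -> matches Helix
  - task 7 (Audit): project_id=NULL, no match -> dropped
  - task 8 (Deploy): project_id=NULL, no match -> dropped
  - task 9 (Design): project_id=4 -> matches Titan
So 2 of 9 rows are dropped.

SQL:
SELECT a.name, b.name AS project
FROM tasks a
INNER JOIN projects b ON a.project_id = b.id

Result:
name     | project
---------+--------
Review   | Helix  
Research | Orion  
Plan     | Orion  
Test     | Orion  
Setup    | Zeta   
Refactor | Helix  
Design   | Titan  


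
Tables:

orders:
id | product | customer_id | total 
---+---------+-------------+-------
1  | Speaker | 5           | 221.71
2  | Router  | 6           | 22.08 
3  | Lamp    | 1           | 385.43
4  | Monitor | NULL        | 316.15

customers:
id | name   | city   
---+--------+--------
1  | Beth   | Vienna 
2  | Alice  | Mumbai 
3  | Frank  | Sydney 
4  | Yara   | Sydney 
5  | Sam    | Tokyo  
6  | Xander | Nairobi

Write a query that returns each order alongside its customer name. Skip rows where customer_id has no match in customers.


INNER JOIN keeps only orders rows whose customer_id matches an id in customers. Walk through each order:
  - order 1 (Speaker): customer_id=5 -> matches Sam
  - order 2 (Router): customer_id=6 -> matches Xander
  - order 3 (Lamp): customer_id=1 -> matches Beth
  - order 4 (Monitor): customer_id=NULL, no match -> dropped
So 1 of 4 rows is dropped.

SQL:
SELECT a.product, b.name AS customer
FROM orders a
INNER JOIN customers b ON a.customer_id = b.id

Result:
product | customer
--------+---------
Speaker | Sam     
Router  | Xander  
Lamp    | Beth    


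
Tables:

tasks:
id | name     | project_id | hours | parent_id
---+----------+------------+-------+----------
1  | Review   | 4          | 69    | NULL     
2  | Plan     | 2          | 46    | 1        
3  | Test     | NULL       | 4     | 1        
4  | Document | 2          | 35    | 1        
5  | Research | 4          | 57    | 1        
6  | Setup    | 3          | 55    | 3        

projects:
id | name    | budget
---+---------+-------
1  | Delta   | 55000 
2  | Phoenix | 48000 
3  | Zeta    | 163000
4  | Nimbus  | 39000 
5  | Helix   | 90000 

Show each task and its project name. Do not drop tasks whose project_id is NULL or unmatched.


LEFT JOIN keeps every row from tasks (the left table); where project_id has no match in projects, the project columns become NULL. Walk through each task:
  - task 1 (Review): project_id=4 -> matches Nimbus
  - task 2 (Plan): project_id=2 -> matches Phoenix
  - task 3 (Test): project_id=NULL, no match -> kept with NULL
  - task 4 (Document): project_id=2 -> matches Phoenix
  - task 5 (Research): project_id=4 -> matches Nimbus
  - task 6 (Setup): project_id=3 -> matches Zeta
All 6 rows appear; 1 has NULL project.

SQL:
SELECT a.name, b.name AS project
FROM tasks a
LEFT JOIN projects b ON a.project_id = b.id

Result:
name     | project
---------+--------
Review   | Nimbus 
Plan     | Phoenix
Test     | NULL   
Document | Phoenix
Research | Nimbus 
Setup    | Zeta   


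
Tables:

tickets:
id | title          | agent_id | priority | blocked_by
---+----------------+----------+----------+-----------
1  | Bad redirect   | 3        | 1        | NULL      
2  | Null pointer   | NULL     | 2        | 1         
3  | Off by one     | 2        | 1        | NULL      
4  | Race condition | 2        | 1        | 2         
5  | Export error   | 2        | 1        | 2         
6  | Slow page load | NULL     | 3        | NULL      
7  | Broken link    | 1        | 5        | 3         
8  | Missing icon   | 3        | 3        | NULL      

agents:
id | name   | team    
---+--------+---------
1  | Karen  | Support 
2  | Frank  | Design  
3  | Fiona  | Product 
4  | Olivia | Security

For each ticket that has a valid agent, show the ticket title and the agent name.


INNER JOIN keeps only tickets rows whose agent_id matches an id in agents. Walk through each ticket:
  - ticket 1 (Bad redirect): agent_id=3 -> matches Fiona
  - ticket 2 (Null pointer): agent_id=NULL, no match -> dropped
  - ticket 3 (Off by one): agent_id=2 -> matches Frank
  - ticket 4 (Race condition): agent_id=2 -> matches Frank
  - ticket 5 (Export error): agent_id=2 -> matches Frank
  - ticket 6 (Slow page load): agent_id=NULL, no match -> dropped
  - ticket 7 (Broken link): agent_id=1 -> matches Karen
  - ticket 8 (Missing icon): agent_id=3 -> matches Fiona
So 2 of 8 rows are dropped.

SQL:
SELECT a.title, b.name AS agent
FROM tickets a
INNER JOIN agents b ON a.agent_id = b.id

Result:
title          | agent
---------------+------
Bad redirect   | Fiona
Off by one     | Frank
Race condition | Frank
Export error   | Frank
Broken link    | Karen
Missing icon   | Fiona


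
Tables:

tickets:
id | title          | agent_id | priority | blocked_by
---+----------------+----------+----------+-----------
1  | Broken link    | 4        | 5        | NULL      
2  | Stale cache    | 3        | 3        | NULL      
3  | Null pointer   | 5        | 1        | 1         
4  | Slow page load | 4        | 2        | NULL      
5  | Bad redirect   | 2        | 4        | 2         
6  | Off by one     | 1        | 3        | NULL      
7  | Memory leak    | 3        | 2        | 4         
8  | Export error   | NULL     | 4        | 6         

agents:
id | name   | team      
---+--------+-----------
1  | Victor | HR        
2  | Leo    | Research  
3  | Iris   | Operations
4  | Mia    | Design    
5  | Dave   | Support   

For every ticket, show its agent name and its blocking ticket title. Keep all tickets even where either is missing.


Two LEFT JOINs from the same base table tickets: one to agents via agent_id, one to tickets itself via blocked_by. Both are LEFT so every ticket is preserved.
Match against agents:
  - ticket 1 (Broken link): agent_id=4 -> matches Mia
  - ticket 2 (Stale cache): agent_id=3 -> matches Iris
  - ticket 3 (Null pointer): agent_id=5 -> matches Dave
  - ticket 4 (Slow page load): agent_id=4 -> matches Mia
  - ticket 5 (Bad redirect): agent_id=2 -> matches Leo
  - ticket 6 (Off by one): agent_id=1 -> matches Victor
  - ticket 7 (Memory leak): agent_id=3 -> matches Iris
  - ticket 8 (Export error): agent_id=NULL, no match -> kept with NULL
Match against tickets (self):
  - ticket 1 (Broken link): blocked_by=NULL -> NULL
  - ticket 2 (Stale cache): blocked_by=NULL -> NULL
  - ticket 3 (Null pointer): blocked_by=1 -> Broken link
  - ticket 4 (Slow page load): blocked_by=NULL -> NULL
  - ticket 5 (Bad redirect): blocked_by=2 -> Stale cache
  - ticket 6 (Off by one): blocked_by=NULL -> NULL
  - ticket 7 (Memory leak): blocked_by=4 -> Slow page load
  - ticket 8 (Export error): blocked_by=6 -> Off by one

SQL:
SELECT a.title, b.name AS agent, c.title AS blocked_by
FROM tickets a
LEFT JOIN agents b ON a.agent_id = b.id
LEFT JOIN tickets c ON a.blocked_by = c.id

Result:
title          | agent  | blocked_by    
---------------+--------+---------------
Broken link    | Mia    | NULL          
Stale cache    | Iris   | NULL          
Null pointer   | Dave   | Broken link   
Slow page load | Mia    | NULL          
Bad redirect   | Leo    | Stale cache   
Off by one     | Victor | NULL          
Memory leak    | Iris   | Slow page load
Export error   | NULL   | Off by one    


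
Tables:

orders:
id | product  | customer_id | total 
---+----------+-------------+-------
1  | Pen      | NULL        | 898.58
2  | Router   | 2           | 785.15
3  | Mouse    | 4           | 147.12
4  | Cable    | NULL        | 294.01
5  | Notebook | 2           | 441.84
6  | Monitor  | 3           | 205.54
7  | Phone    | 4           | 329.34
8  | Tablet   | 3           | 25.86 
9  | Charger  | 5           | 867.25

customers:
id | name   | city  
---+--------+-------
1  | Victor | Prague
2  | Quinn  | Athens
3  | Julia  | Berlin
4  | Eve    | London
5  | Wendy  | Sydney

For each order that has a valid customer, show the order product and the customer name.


INNER JOIN keeps only orders rows whose customer_id matches an id in customers. Walk through each order:
  - order 1 (Pen): customer_id=NULL, no match -> dropped
  - order 2 (Router): customer_id=2 -> matches Quinn
  - order 3 (Mouse): customer_id=4 -> matches Eve
  - order 4 (Cable): customer_id=NULL, no match -> dropped
  - order 5 (Notebook): customer_id=2 -> matches Quinn
  - order 6 (Monitor): customer_id=3 -> matches Julia
  - order 7 (Phone): customer_id=4 -> matches Eve
  - order 8 (Tablet): customer_id=3 -> matches Julia
  - order 9 (Charger): customer_id=5 -> matches Wendy
So 2 of 9 rows are dropped.

SQL:
SELECT a.product, b.name AS customer
FROM orders a
INNER JOIN customers b ON a.customer_id = b.id

Result:
product  | customer
---------+---------
Router   | Quinn   
Mouse    | Eve     
Notebook | Quinn   
Monitor  | Julia   
Phone    | Eve     
Tablet   | Julia   
Charger  | Wendy   


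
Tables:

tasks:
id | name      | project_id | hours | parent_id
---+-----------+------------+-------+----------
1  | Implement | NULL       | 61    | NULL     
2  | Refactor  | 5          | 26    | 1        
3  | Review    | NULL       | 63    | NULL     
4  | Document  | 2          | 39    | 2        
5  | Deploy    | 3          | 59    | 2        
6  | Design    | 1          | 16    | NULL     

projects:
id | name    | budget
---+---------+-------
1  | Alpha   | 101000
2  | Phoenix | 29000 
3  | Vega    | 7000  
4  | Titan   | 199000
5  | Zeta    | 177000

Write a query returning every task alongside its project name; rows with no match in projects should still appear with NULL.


LEFT JOIN keeps every row from tasks (the left table); where project_id has no match in projects, the project columns become NULL. Walk through each task:
  - task 1 (Implement): project_id=NULL, no match -> kept with NULL
  - task 2 (Refactor): project_id=5 -> matches Zeta
  - task 3 (Review): project_id=NULL, no match -> kept with NULL
  - task 4 (Document): project_id=2 -> matches Phoenix
  - task 5 (Deploy): project_id=3 -> matches Vega
  - task 6 (Design): project_id=1 -> matches Alpha
All 6 rows appear; 2 have NULL project.

SQL:
SELECT a.name, b.name AS project
FROM tasks a
LEFT JOIN projects b ON a.project_id = b.id

Result:
name      | project
----------+--------
Implement | NULL   
Refactor  | Zeta   
Review    | NULL   
Document  | Phoenix
Deploy    | Vega   
Design    | Alpha  


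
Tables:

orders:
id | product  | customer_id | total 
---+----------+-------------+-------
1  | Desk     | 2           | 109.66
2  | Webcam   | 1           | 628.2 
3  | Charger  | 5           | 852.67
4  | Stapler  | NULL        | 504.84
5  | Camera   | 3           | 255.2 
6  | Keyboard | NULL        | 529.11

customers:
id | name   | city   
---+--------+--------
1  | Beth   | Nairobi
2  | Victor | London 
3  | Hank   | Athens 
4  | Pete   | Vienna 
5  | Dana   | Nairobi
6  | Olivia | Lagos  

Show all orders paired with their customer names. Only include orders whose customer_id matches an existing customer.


INNER JOIN keeps only orders rows whose customer_id matches an id in customers. Walk through each order:
  - order 1 (Desk): customer_id=2 -> matches Victor
  - order 2 (Webcam): customer_id=1 -> matches Beth
  - order 3 (Charger): customer_id=5 -> matches Dana
  - order 4 (Stapler): customer_id=NULL, no match -> dropped
  - order 5 (Camera): customer_id=3 -> matches Hank
  - order 6 (Keyboard): customer_id=NULL, no match -> dropped
So 2 of 6 rows are dropped.

SQL:
SELECT a.product, b.name AS customer
FROM orders a
INNER JOIN customers b ON a.customer_id = b.id

Result:
product | customer
--------+---------
Desk    | Victor  
Webcam  | Beth    
Charger | Dana    
Camera  | Hank    


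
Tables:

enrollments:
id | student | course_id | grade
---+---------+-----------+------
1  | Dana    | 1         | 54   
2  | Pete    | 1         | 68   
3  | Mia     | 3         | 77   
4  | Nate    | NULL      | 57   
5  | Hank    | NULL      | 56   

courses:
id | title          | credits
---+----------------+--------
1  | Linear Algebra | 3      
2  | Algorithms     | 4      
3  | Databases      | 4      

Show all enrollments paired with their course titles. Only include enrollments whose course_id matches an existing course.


INNER JOIN keeps only enrollments rows whose course_id matches an id in courses. Walk through each enrollment:
  - enrollment 1 (Dana): course_id=1 -> matches Linear Algebra
  - enrollment 2 (Pete): course_id=1 -> matches Linear Algebra
  - enrollment 3 (Mia): course_id=3 -> matches Databases
  - enrollment 4 (Nate): course_id=NULL, no match -> dropped
  - enrollment 5 (Hank): course_id=NULL, no match -> dropped
So 2 of 5 rows are dropped.

SQL:
SELECT a.student, b.title AS course
FROM enrollments a
INNER JOIN courses b ON a.course_id = b.id

Result:
student | course        
--------+---------------
Dana    | Linear Algebra
Pete    | Linear Algebra
Mia     | Databases     


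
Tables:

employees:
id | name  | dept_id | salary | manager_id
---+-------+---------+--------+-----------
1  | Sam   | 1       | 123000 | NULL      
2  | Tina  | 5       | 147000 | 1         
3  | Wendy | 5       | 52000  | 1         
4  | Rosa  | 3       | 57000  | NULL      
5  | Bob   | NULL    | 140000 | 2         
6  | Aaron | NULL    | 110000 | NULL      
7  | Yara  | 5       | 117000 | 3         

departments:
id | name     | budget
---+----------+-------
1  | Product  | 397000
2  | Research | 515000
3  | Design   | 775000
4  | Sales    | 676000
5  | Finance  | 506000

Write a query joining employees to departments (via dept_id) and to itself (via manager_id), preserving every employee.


Two LEFT JOINs from the same base table employees: one to departments via dept_id, one to employees itself via manager_id. Both are LEFT so every employee is preserved.
Match against departments:
  - employee 1 (Sam): dept_id=1 -> matches Product
  - employee 2 (Tina): dept_id=5 -> matches Finance
  - employee 3 (Wendy): dept_id=5 -> matches Finance
  - employee 4 (Rosa): dept_id=3 -> matches Design
  - employee 5 (Bob): dept_id=NULL, no match -> kept with NULL
  - employee 6 (Aaron): dept_id=NULL, no match -> kept with NULL
  - employee 7 (Yara): dept_id=5 -> matches Finance
Match against employees (self):
  - employee 1 (Sam): manager_id=NULL -> NULL
  - employee 2 (Tina): manager_id=1 -> Sam
  - employee 3 (Wendy): manager_id=1 -> Sam
  - employee 4 (Rosa): manager_id=NULL -> NULL
  - employee 5 (Bob): manager_id=2 -> Tina
  - employee 6 (Aaron): manager_id=NULL -> NULL
  - employee 7 (Yara): manager_id=3 -> Wendy

SQL:
SELECT a.name, b.name AS department, c.name AS manager
FROM employees a
LEFT JOIN departments b ON a.dept_id = b.id
LEFT JOIN employees c ON a.manager_id = c.id

Result:
name  | department | manager
------+------------+--------
Sam   | Product    | NULL   
Tina  | Finance    | Sam    
Wendy | Finance    | Sam    
Rosa  | Design     | NULL   
Bob   | NULL       | Tina   
Aaron | NULL       | NULL   
Yara  | Finance    | Wendy  


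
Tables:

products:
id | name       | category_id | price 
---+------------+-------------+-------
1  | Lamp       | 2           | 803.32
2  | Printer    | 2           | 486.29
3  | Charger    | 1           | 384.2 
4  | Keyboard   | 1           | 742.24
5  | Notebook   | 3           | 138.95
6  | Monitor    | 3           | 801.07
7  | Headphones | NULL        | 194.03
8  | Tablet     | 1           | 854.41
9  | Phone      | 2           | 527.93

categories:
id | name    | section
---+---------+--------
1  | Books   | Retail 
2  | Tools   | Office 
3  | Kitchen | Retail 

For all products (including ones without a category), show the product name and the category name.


LEFT JOIN keeps every row from products (the left table); where category_id has no match in categories, the category columns become NULL. Walk through each product:
  - product 1 (Lamp): category_id=2 -> matches Tools
  - product 2 (Printer): category_id=2 -> matches Tools
  - product 3 (Charger): category_id=1 -> matches Books
  - product 4 (Keyboard): category_id=1 -> matches Books
  - product 5 (Notebook): category_id=3 -> matches Kitchen
  - product 6 (Monitor): category_id=3 -> matches Kitchen
  - product 7 (Headphones): category_id=NULL, no match -> kept with NULL
  - product 8 (Tablet): category_id=1 -> matches Books
  - product 9 (Phone): category_id=2 -> matches Tools
All 9 rows appear; 1 has NULL category.

SQL:
SELECT a.name, b.name AS category
FROM products a
LEFT JOIN categories b ON a.category_id = b.id

Result:
name       | category
-----------+---------
Lamp       | Tools   
Printer    | Tools   
Charger    | Books   
Keyboard   | Books   
Notebook   | Kitchen 
Monitor    | Kitchen 
Headphones | NULL    
Tablet     | Books   
Phone      | Tools   


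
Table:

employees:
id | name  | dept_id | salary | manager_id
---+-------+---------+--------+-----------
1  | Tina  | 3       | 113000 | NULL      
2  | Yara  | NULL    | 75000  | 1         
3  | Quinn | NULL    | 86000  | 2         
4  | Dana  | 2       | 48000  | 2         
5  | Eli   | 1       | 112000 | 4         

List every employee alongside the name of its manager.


This is a self-join: employees is joined to a second copy of itself, matching each row's manager_id to another row's id. Use LEFT JOIN so rows with manager_id=NULL are kept.
  - employee 1 (Tina): manager_id=NULL -> NULL
  - employee 2 (Yara): manager_id=1 -> Tina
  - employee 3 (Quinn): manager_id=2 -> Yara
  - employee 4 (Dana): manager_id=2 -> Yara
  - employee 5 (Eli): manager_id=4 -> Dana

SQL:
SELECT a.name AS item, b.name AS manager
FROM employees a
LEFT JOIN employees b ON a.manager_id = b.id

Result:
item  | manager
------+--------
Tina  | NULL   
Yara  | Tina   
Quinn | Yara   
Dana  | Yara   
Eli   | Dana   


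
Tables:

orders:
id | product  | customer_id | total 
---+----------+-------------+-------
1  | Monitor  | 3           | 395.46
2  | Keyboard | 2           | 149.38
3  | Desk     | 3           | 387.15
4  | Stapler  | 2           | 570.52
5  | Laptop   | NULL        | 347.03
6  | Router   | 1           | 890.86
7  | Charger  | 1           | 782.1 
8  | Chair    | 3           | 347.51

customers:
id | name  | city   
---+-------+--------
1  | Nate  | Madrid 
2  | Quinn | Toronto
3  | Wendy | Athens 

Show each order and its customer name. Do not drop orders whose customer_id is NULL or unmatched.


LEFT JOIN keeps every row from orders (the left table); where customer_id has no match in customers, the customer columns become NULL. Walk through each order:
  - order 1 (Monitor): customer_id=3 -> matches Wendy
  - order 2 (Keyboard): customer_id=2 -> matches Quinn
  - order 3 (Desk): customer_id=3 -> matches Wendy
  - order 4 (Stapler): customer_id=2 -> matches Quinn
  - order 5 (Laptop): customer_id=NULL, no match -> kept with NULL
  - order 6 (Router): customer_id=1 -> matches Nate
  - order 7 (Charger): customer_id=1 -> matches Nate
  - order 8 (Chair): customer_id=3 -> matches Wendy
All 8 rows appear; 1 has NULL customer.

SQL:
SELECT a.product, b.name AS customer
FROM orders a
LEFT JOIN customers b ON a.customer_id = b.id

Result:
product  | customer
---------+---------
Monitor  | Wendy   
Keyboard | Quinn   
Desk     | Wendy   
Stapler  | Quinn   
Laptop   | NULL    
Router   | Nate    
Charger  | Nate    
Chair    | Wendy   


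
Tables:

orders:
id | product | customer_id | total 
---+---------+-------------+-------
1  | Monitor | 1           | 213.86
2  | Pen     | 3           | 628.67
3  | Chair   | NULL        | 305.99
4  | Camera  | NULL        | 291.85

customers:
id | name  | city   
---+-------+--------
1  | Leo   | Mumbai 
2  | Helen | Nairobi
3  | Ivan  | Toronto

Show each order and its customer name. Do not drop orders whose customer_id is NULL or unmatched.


LEFT JOIN keeps every row from orders (the left table); where customer_id has no match in customers, the customer columns become NULL. Walk through each order:
  - order 1 (Monitor): customer_id=1 -> matches Leo
  - order 2 (Pen): customer_id=3 -> matches Ivan
  - order 3 (Chair): customer_id=NULL, no match -> kept with NULL
  - order 4 (Camera): customer_id=NULL, no match -> kept with NULL
All 4 rows appear; 2 have NULL customer.

SQL:
SELECT a.product, b.name AS customer
FROM orders a
LEFT JOIN customers b ON a.customer_id = b.id

Result:
product | customer
--------+---------
Monitor | Leo     
Pen     | Ivan    
Chair   | NULL    
Camera  | NULL    


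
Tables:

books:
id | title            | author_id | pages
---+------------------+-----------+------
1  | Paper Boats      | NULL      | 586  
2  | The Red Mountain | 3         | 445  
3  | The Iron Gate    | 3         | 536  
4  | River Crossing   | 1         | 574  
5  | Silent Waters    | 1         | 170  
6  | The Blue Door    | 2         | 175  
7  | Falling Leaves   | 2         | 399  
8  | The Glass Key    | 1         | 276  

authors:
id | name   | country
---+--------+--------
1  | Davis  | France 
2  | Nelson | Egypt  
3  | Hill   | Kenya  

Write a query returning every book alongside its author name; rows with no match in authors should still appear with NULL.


LEFT JOIN keeps every row from books (the left table); where author_id has no match in authors, the author columns become NULL. Walk through each book:
  - book 1 (Paper Boats): author_id=NULL, no match -> kept with NULL
  - book 2 (The Red Mountain): author_id=3 -> matches Hill
  - book 3 (The Iron Gate): author_id=3 -> matches Hill
  - book 4 (River Crossing): author_id=1 -> matches Davis
  - book 5 (Silent Waters): author_id=1 -> matches Davis
  - book 6 (The Blue Door): author_id=2 -> matches Nelson
  - book 7 (Falling Leaves): author_id=2 -> matches Nelson
  - book 8 (The Glass Key): author_id=1 -> matches Davis
All 8 rows appear; 1 has NULL author.

SQL:
SELECT a.title, b.name AS author
FROM books a
LEFT JOIN authors b ON a.author_id = b.id

Result:
title            | author
-----------------+-------
Paper Boats      | NULL  
The Red Mountain | Hill  
The Iron Gate    | Hill  
River Crossing   | Davis 
Silent Waters    | Davis 
The Blue Door    | Nelson
Falling Leaves   | Nelson
The Glass Key    | Davis 


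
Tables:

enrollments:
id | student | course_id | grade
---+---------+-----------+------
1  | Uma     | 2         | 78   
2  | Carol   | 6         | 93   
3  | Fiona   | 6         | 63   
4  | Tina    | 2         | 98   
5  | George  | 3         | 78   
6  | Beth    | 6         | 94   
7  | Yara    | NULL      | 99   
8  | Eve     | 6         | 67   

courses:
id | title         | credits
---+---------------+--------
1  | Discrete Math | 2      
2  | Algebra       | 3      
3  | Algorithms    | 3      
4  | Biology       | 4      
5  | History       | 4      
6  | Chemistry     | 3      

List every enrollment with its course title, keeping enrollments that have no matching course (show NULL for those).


LEFT JOIN keeps every row from enrollments (the left table); where course_id has no match in courses, the course columns become NULL. Walk through each enrollment:
  - enrollment 1 (Uma): course_id=2 -> matches Algebra
  - enrollment 2 (Carol): course_id=6 -> matches Chemistry
  - enrollment 3 (Fiona): course_id=6 -> matches Chemistry
  - enrollment 4 (Tina): course_id=2 -> matches Algebra
  - enrollment 5 (George): course_id=3 -> matches Algorithms
  - enrollment 6 (Beth): course_id=6 -> matches Chemistry
  - enrollment 7 (Yara): course_id=NULL, no match -> kept with NULL
  - enrollment 8 (Eve): course_id=6 -> matches Chemistry
All 8 rows appear; 1 has NULL course.

SQL:
SELECT a.student, b.title AS course
FROM enrollments a
LEFT JOIN courses b ON a.course_id = b.id

Result:
student | course    
--------+-----------
Uma     | Algebra   
Carol   | Chemistry 
Fiona   | Chemistry 
Tina    | Algebra   
George  | Algorithms
Beth    | Chemistry 
Yara    | NULL      
Eve     | Chemistry 


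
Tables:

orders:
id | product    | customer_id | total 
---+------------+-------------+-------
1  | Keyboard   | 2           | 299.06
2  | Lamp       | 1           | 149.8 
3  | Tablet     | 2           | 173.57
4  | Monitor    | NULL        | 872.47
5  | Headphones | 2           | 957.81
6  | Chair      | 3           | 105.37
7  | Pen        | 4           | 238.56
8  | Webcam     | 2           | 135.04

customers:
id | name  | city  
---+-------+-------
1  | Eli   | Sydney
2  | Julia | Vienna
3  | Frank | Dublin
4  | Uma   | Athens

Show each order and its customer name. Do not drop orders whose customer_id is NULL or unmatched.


LEFT JOIN keeps every row from orders (the left table); where customer_id has no match in customers, the customer columns become NULL. Walk through each order:
  - order 1 (Keyboard): customer_id=2 -> matches Julia
  - order 2 (Lamp): customer_id=1 -> matches Eli
  - order 3 (Tablet): customer_id=2 -> matches Julia
  - order 4 (Monitor): customer_id=NULL, no match -> kept with NULL
  - order 5 (Headphones): customer_id=2 -> matches Julia
  - order 6 (Chair): customer_id=3 -> matches Frank
  - order 7 (Pen): customer_id=4 -> matches Uma
  - order 8 (Webcam): customer_id=2 -> matches Julia
All 8 rows appear; 1 has NULL customer.

SQL:
SELECT a.product, b.name AS customer
FROM orders a
LEFT JOIN customers b ON a.customer_id = b.id

Result:
product    | customer
-----------+---------
Keyboard   | Julia   
Lamp       | Eli     
Tablet     | Julia   
Monitor    | NULL    
Headphones | Julia   
Chair      | Frank   
Pen        | Uma     
Webcam     | Julia   


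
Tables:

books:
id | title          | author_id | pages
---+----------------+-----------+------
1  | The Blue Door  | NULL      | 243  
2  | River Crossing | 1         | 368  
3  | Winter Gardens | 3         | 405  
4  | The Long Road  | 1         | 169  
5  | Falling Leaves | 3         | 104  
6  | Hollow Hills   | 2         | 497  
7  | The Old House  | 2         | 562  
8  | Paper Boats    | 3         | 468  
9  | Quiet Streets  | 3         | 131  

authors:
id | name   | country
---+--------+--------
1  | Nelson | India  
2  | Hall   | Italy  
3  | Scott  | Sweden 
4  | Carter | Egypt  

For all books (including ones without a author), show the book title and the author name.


LEFT JOIN keeps every row from books (the left table); where author_id has no match in authors, the author columns become NULL. Walk through each book:
  - book 1 (The Blue Door): author_id=NULL, no match -> kept with NULL
  - book 2 (River Crossing): author_id=1 -> matches Nelson
  - book 3 (Winter Gardens): author_id=3 -> matches Scott
  - book 4 (The Long Road): author_id=1 -> matches Nelson
  - book 5 (Falling Leaves): author_id=3 -> matches Scott
  - book 6 (Hollow Hills): author_id=2 -> matches Hall
  - book 7 (The Old House): author_id=2 -> matches Hall
  - book 8 (Paper Boats): author_id=3 -> matches Scott
  - book 9 (Quiet Streets): author_id=3 -> matches Scott
All 9 rows appear; 1 has NULL author.

SQL:
SELECT a.title, b.name AS author
FROM books a
LEFT JOIN authors b ON a.author_id = b.id

Result:
title          | author
---------------+-------
The Blue Door  | NULL  
River Crossing | Nelson
Winter Gardens | Scott 
The Long Road  | Nelson
Falling Leaves | Scott 
Hollow Hills   | Hall  
The Old House  | Hall  
Paper Boats    | Scott 
Quiet Streets  | Scott 


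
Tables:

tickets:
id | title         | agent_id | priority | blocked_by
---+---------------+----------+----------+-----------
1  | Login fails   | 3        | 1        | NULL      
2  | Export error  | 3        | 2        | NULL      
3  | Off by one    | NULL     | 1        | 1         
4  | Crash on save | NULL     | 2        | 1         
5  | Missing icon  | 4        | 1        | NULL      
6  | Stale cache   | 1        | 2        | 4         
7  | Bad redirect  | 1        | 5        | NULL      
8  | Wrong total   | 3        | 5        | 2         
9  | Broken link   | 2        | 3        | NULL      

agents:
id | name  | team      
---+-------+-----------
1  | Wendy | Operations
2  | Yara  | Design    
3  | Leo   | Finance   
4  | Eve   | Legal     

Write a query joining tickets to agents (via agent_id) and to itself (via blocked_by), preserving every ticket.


Two LEFT JOINs from the same base table tickets: one to agents via agent_id, one to tickets itself via blocked_by. Both are LEFT so every ticket is preserved.
Match against agents:
  - ticket 1 (Login fails): agent_id=3 -> matches Leo
  - ticket 2 (Export error): agent_id=3 -> matches Leo
  - ticket 3 (Off by one): agent_id=NULL, no match -> kept with NULL
  - ticket 4 (Crash on save): agent_id=NULL, no match -> kept with NULL
  - ticket 5 (Missing icon): agent_id=4 -> matches Eve
  - ticket 6 (Stale cache): agent_id=1 -> matches Wendy
  - ticket 7 (Bad redirect): agent_id=1 -> matches Wendy
  - ticket 8 (Wrong total): agent_id=3 -> matches Leo
  - ticket 9 (Broken link): agent_id=2 -> matches Yara
Match against tickets (self):
  - ticket 1 (Login fails): blocked_by=NULL -> NULL
  - ticket 2 (Export error): blocked_by=NULL -> NULL
  - ticket 3 (Off by one): blocked_by=1 -> Login fails
  - ticket 4 (Crash on save): blocked_by=1 -> Login fails
  - ticket 5 (Missing icon): blocked_by=NULL -> NULL
  - ticket 6 (Stale cache): blocked_by=4 -> Crash on save
  - ticket 7 (Bad redirect): blocked_by=NULL -> NULL
  - ticket 8 (Wrong total): blocked_by=2 -> Export error
  - ticket 9 (Broken link): blocked_by=NULL -> NULL

SQL:
SELECT a.title, b.name AS agent, c.title AS blocked_by
FROM tickets a
LEFT JOIN agents b ON a.agent_id = b.id
LEFT JOIN tickets c ON a.blocked_by = c.id

Result:
title         | agent | blocked_by   
--------------+-------+--------------
Login fails   | Leo   | NULL         
Export error  | Leo   | NULL         
Off by one    | NULL  | Login fails  
Crash on save | NULL  | Login fails  
Missing icon  | Eve   | NULL         
Stale cache   | Wendy | Crash on save
Bad redirect  | Wendy | NULL         
Wrong total   | Leo   | Export error 
Broken link   | Yara  | NULL         


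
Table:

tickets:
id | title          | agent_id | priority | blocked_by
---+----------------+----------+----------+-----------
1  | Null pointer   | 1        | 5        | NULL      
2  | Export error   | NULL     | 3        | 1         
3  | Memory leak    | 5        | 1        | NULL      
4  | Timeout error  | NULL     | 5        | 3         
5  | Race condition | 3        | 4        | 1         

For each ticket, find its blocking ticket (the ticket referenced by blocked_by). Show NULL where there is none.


This is a self-join: tickets is joined to a second copy of itself, matching each row's blocked_by to another row's id. Use LEFT JOIN so rows with blocked_by=NULL are kept.
  - ticket 1 (Null pointer): blocked_by=NULL -> NULL
  - ticket 2 (Export error): blocked_by=1 -> Null pointer
  - ticket 3 (Memory leak): blocked_by=NULL -> NULL
  - ticket 4 (Timeout error): blocked_by=3 -> Memory leak
  - ticket 5 (Race condition): blocked_by=1 -> Null pointer

SQL:
SELECT a.title AS item, b.title AS blocked_by
FROM tickets a
LEFT JOIN tickets b ON a.blocked_by = b.id

Result:
item           | blocked_by  
---------------+-------------
Null pointer   | NULL        
Export error   | Null pointer
Memory leak    | NULL        
Timeout error  | Memory leak 
Race condition | Null pointer


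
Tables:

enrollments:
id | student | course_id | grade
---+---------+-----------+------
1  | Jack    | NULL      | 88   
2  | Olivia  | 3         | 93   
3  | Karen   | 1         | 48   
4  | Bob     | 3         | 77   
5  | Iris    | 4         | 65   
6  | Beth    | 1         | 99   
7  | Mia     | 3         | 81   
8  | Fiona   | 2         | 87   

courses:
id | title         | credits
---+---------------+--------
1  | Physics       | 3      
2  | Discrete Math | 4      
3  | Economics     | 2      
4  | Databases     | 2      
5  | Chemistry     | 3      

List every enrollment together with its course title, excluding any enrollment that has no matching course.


INNER JOIN keeps only enrollments rows whose course_id matches an id in courses. Walk through each enrollment:
  - enrollment 1 (Jack): course_id=NULL, no match -> dropped
  - enrollment 2 (Olivia): course_id=3 -> matches Economics
  - enrollment 3 (Karen): course_id=1 -> matches Physics
  - enrollment 4 (Bob): course_id=3 -> matches Economics
  - enrollment 5 (Iris): course_id=4 -> matches Databases
  - enrollment 6 (Beth): course_id=1 -> matches Physics
  - enrollment 7 (Mia): course_id=3 -> matches Economics
  - enrollment 8 (Fiona): course_id=2 -> matches Discrete Math
So 1 of 8 rows is dropped.

SQL:
SELECT a.student, b.title AS course
FROM enrollments a
INNER JOIN courses b ON a.course_id = b.id

Result:
student | course       
--------+--------------
Olivia  | Economics    
Karen   | Physics      
Bob     | Economics    
Iris    | Databases    
Beth    | Physics      
Mia     | Economics    
Fiona   | Discrete Math


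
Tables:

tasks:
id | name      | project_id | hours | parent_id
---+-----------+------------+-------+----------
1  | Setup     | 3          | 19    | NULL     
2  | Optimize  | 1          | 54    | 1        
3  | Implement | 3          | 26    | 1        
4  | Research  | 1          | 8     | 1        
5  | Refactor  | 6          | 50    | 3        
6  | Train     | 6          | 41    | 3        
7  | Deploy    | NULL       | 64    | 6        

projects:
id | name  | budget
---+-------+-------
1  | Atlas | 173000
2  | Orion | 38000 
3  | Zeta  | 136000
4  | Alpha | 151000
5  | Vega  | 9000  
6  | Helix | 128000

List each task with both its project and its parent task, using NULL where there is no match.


Two LEFT JOINs from the same base table tasks: one to projects via project_id, one to tasks itself via parent_id. Both are LEFT so every task is preserved.
Match against projects:
  - task 1 (Setup): project_id=3 -> matches Zeta
  - task 2 (Optimize): project_id=1 -> matches Atlas
  - task 3 (Implement): project_id=3 -> matches Zeta
  - task 4 (Research): project_id=1 -> matches Atlas
  - task 5 (Refactor): project_id=6 -> matches Helix
  - task 6 (Train): project_id=6 -> matches Helix
  - task 7 (Deploy): project_id=NULL, no match -> kept with NULL
Match against tasks (self):
  - task 1 (Setup): parent_id=NULL -> NULL
  - task 2 (Optimize): parent_id=1 -> Setup
  - task 3 (Implement): parent_id=1 -> Setup
  - task 4 (Research): parent_id=1 -> Setup
  - task 5 (Refactor): parent_id=3 -> Implement
  - task 6 (Train): parent_id=3 -> Implement
  - task 7 (Deploy): parent_id=6 -> Train

SQL:
SELECT a.name, b.name AS project, c.name AS parent
FROM tasks a
LEFT JOIN projects b ON a.project_id = b.id
LEFT JOIN tasks c ON a.parent_id = c.id

Result:
name      | project | parent   
----------+---------+----------
Setup     | Zeta    | NULL     
Optimize  | Atlas   | Setup    
Implement | Zeta    | Setup    
Research  | Atlas   | Setup    
Refactor  | Helix   | Implement
Train     | Helix   | Implement
Deploy    | NULL    | Train    
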